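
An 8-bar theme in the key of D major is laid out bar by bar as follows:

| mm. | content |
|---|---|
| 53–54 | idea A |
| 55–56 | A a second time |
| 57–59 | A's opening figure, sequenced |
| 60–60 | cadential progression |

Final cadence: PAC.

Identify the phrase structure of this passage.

sentence

Basic idea (mm. 53–54) + its repetition (mm. 55-56) form the presentation; fragmentation and cadence (bars 57–60) form the continuation — the 8-bar whole is a sentence.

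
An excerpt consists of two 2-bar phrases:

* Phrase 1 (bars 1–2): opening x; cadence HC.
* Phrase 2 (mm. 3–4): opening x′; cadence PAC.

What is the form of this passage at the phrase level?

parallel period

Phrase 1 ends with a half cadence (weaker) and phrase 2 with a perfect authentic cadence (stronger): antecedent + consequent = a period.
The two phrases open with the same material (x / x′), so the period is parallel.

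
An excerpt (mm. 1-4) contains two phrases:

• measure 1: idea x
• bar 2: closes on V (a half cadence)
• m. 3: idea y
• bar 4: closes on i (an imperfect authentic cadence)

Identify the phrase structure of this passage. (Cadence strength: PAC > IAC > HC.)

Phrase 1 ends with a half cadence (weaker) and phrase 2 with an imperfect authentic cadence (stronger): antecedent + consequent = a period.
The two phrases open with different material (x / y), so the period is contrasting.

contrasting period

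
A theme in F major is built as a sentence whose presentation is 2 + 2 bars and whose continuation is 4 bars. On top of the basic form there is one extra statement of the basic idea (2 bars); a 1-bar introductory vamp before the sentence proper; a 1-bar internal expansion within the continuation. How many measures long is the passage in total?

Basic sentence: 2 + 2 + 4 = 8 bars.
8 (basic form) + 2 (extra statement) + 1 (introduction) + 1 (internal expansion) = 12.

12 measures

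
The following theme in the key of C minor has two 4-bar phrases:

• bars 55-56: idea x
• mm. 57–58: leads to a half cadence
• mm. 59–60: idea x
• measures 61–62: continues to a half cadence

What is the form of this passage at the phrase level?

Both phrases have the same opening (x) and the same cadence (half cadence): the second is a restatement, not a consequent, so this is a repeated phrase rather than a period.

repeated phrase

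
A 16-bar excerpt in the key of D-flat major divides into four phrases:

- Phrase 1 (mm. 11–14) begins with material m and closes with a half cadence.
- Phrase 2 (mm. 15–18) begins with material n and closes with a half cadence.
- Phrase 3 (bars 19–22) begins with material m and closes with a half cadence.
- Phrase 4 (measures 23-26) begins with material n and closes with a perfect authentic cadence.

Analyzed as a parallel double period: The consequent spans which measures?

measures 19–26

In a double period the four phrases pair into a large antecedent (phrases 1–2, ending half cadence) and a large consequent (phrases 3–4, ending perfect authentic cadence). The consequent spans measures 19-26.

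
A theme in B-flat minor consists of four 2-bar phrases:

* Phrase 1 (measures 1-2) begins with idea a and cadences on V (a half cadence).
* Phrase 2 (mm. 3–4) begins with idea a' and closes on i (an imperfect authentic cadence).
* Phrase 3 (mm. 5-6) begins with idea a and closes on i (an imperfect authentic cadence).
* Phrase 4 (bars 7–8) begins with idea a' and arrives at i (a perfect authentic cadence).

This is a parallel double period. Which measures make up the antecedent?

measures 1–4

In a double period the first pair of phrases (ending imperfect authentic cadence) is the large antecedent and the second pair (ending perfect authentic cadence) is the large consequent; the antecedent is measures 1–4.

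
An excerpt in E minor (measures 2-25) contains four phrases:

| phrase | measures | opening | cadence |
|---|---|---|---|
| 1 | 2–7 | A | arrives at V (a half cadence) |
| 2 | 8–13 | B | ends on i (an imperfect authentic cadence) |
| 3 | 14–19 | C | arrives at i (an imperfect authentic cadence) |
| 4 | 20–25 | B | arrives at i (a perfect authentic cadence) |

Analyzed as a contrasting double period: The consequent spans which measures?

measures 14–25

In a double period the four phrases pair into a large antecedent (phrases 1–2, ending imperfect authentic cadence) and a large consequent (phrases 3–4, ending perfect authentic cadence). The consequent spans mm. 14–25.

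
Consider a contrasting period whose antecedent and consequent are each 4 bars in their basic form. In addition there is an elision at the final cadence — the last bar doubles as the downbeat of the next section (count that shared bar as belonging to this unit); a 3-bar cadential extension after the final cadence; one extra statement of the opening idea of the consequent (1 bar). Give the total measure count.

Basic contrasting period: 4 + 4 = 8 bars.
8 (basic form) + 3 (cadential extension) + 1 (extra statement) = 12.
The elision shares a bar with the next section but does not change this unit's count.

12 measures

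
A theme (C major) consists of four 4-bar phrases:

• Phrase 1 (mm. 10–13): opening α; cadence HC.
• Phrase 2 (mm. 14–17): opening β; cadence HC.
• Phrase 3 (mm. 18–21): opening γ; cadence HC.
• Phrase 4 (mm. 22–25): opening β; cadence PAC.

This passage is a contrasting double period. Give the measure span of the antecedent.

measures 10–17

In a double period the four phrases pair into a large antecedent (phrases 1–2, ending half cadence) and a large consequent (phrases 3–4, ending perfect authentic cadence). The antecedent spans measures 10–17.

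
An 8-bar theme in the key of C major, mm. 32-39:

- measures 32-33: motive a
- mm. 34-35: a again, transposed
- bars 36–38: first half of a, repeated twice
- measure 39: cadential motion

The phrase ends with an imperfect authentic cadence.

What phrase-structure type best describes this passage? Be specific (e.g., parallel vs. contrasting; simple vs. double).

Basic idea (mm. 32–33) + its repetition (bars 34–35) form the presentation; fragmentation and cadence (measures 36-39) form the continuation — the 8-bar whole is a sentence.

sentence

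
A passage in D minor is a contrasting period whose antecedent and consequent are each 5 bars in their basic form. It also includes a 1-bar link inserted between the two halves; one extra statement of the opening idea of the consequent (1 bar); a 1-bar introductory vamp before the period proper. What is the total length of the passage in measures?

Basic contrasting period: 5 + 5 = 10 bars.
10 (basic form) + 1 (link) + 1 (extra statement) + 1 (introduction) = 13.

13 measures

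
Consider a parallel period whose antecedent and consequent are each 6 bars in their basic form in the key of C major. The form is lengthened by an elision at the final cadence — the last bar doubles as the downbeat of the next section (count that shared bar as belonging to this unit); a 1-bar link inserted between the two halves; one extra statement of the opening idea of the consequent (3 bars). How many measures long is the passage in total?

16 measures

Basic parallel period: 6 + 6 = 12 bars.
12 (basic form) + 1 (link) + 3 (extra statement) = 16.
The elision shares a bar with the next section but does not change this unit's count.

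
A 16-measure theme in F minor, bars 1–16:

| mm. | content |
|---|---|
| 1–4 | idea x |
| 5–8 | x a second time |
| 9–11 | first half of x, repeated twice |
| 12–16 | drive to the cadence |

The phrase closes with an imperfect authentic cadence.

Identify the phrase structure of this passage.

sentence

Basic idea (mm. 1-4) + its repetition (mm. 5–8) form the presentation; fragmentation and cadence (mm. 9–16) form the continuation — the 16-bar whole is a sentence.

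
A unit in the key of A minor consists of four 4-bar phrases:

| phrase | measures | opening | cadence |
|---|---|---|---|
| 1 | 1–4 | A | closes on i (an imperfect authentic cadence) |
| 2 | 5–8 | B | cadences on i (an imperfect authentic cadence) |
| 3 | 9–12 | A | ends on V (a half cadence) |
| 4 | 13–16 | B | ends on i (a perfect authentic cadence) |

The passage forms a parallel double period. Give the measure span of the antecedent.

measures 1–8

In a double period the first pair of phrases (ending imperfect authentic cadence) is the large antecedent and the second pair (ending perfect authentic cadence) is the large consequent; the antecedent is measures 1–8.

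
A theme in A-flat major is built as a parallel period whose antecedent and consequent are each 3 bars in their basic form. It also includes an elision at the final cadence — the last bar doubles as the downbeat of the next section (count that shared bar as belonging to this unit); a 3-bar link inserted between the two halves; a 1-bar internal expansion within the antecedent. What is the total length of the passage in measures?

10 measures

Basic parallel period: 3 + 3 = 6 bars.
6 (basic form) + 3 (link) + 1 (internal expansion) = 10.
The elision shares a bar with the next section but does not change this unit's count.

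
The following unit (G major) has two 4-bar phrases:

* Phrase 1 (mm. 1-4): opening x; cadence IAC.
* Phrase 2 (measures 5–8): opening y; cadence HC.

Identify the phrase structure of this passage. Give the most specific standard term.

The second phrase closes with a half cadence, which is not stronger than the first phrase's imperfect authentic cadence; without a weak→strong cadential pair there is no antecedent–consequent relationship, so this is a phrase group rather than a period.

phrase group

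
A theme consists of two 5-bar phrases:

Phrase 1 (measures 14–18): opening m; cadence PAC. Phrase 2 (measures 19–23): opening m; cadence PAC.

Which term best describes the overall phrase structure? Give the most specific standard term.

Both phrases have the same opening (m) and the same cadence (perfect authentic cadence): the second is a restatement, not a consequent, so this is a repeated phrase rather than a period.

repeated phrase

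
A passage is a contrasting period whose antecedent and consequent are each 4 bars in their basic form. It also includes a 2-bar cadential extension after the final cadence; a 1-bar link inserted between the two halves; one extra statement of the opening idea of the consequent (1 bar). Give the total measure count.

12 measures

Basic contrasting period: 4 + 4 = 8 bars.
8 (basic form) + 2 (cadential extension) + 1 (link) + 1 (extra statement) = 12.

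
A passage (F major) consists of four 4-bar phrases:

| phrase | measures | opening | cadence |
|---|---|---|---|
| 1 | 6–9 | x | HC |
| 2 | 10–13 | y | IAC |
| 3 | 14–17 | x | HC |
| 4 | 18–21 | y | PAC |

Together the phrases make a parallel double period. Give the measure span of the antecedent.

measures 6–13

In a double period the first pair of phrases (ending imperfect authentic cadence) is the large antecedent and the second pair (ending perfect authentic cadence) is the large consequent; the antecedent is measures 6–13.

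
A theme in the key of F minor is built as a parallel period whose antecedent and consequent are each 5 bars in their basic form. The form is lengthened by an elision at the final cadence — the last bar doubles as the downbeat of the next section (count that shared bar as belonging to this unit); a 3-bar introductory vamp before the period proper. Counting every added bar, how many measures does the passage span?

13 measures

Basic parallel period: 5 + 5 = 10 bars.
10 (basic form) + 3 (introduction) = 13.
The elision shares a bar with the next section but does not change this unit's count.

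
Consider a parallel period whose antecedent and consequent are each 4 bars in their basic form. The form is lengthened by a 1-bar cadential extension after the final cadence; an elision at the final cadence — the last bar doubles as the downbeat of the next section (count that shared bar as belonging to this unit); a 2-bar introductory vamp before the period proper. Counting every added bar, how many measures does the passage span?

11 measures

Basic parallel period: 4 + 4 = 8 bars.
8 (basic form) + 1 (cadential extension) + 2 (introduction) = 11.
The elision shares a bar with the next section but does not change this unit's count.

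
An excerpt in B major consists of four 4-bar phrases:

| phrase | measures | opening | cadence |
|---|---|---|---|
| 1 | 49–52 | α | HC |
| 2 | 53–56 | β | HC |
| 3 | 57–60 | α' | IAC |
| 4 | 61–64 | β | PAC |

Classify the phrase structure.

Four phrases in two halves: the first half (measures 49–56) ends with a half cadence, the second (mm. 57–64) with a perfect authentic cadence — a large antecedent–consequent pair, i.e. a double period.
Phrase 3 begins with the same material as phrase 1, making it parallel.

parallel double period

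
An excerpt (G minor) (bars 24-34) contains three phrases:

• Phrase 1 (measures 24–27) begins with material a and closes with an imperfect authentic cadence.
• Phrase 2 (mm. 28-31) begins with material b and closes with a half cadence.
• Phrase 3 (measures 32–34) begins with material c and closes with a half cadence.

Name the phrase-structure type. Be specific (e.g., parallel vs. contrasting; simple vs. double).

phrase group

The final phrase closes with a half cadence, which is not stronger than the preceding half cadence; the 3 phrases lack an overall antecedent–consequent design and so form a phrase group.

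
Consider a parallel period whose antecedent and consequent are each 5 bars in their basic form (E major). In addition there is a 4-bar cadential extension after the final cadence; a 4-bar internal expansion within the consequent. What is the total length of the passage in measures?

18 measures

Basic parallel period: 5 + 5 = 10 bars.
10 (basic form) + 4 (cadential extension) + 4 (internal expansion) = 18.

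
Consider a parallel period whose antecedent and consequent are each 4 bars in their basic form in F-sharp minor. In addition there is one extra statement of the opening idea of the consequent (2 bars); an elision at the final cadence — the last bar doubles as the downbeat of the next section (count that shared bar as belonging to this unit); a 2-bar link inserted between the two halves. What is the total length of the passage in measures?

12 measures

Basic parallel period: 4 + 4 = 8 bars.
8 (basic form) + 2 (extra statement) + 2 (link) = 12.
The elision shares a bar with the next section but does not change this unit's count.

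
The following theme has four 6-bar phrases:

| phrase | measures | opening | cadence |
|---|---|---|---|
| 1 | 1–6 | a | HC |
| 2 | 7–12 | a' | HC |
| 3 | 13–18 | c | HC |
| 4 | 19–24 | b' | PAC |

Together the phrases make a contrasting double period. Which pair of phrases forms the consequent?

phrases 3 and 4

In a double period the first pair of phrases (ending half cadence) is the large antecedent and the second pair (ending perfect authentic cadence) is the large consequent; the consequent is phrases 3 and 4.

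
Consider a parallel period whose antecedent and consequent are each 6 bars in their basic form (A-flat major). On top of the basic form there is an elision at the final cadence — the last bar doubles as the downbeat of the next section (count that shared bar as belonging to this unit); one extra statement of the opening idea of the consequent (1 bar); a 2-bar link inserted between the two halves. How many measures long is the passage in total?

Basic parallel period: 6 + 6 = 12 bars.
12 (basic form) + 1 (extra statement) + 2 (link) = 15.
The elision shares a bar with the next section but does not change this unit's count.

15 measures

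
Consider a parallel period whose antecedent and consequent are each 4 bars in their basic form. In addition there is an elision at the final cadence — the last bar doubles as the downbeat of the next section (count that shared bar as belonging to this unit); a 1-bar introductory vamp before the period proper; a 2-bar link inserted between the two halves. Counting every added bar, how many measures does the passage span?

Basic parallel period: 4 + 4 = 8 bars.
8 (basic form) + 1 (introduction) + 2 (link) = 11.
The elision shares a bar with the next section but does not change this unit's count.

11 measures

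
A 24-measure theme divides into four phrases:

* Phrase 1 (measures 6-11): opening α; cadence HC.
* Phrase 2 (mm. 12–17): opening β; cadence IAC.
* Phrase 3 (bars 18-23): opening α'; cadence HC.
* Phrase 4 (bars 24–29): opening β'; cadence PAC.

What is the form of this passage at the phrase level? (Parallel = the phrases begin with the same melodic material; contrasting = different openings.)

parallel double period

Four phrases in two halves: the first half (mm. 6–17) ends with an imperfect authentic cadence, the second (mm. 18-29) with a perfect authentic cadence — a large antecedent–consequent pair, i.e. a double period.
Phrase 3 begins with the same material as phrase 1, making it parallel.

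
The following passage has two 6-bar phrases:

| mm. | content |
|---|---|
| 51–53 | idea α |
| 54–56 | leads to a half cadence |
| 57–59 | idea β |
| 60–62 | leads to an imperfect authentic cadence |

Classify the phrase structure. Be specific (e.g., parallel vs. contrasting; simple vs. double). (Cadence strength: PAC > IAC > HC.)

Phrase 1 ends with a half cadence (weaker) and phrase 2 with an imperfect authentic cadence (stronger): antecedent + consequent = a period.
The two phrases open with different material (α / β), so the period is contrasting.

contrasting period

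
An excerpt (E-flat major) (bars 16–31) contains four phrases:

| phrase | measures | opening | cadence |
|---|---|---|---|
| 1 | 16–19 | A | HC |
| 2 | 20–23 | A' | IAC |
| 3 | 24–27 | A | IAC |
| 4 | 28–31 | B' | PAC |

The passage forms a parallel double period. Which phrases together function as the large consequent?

In a double period the first pair of phrases (ending imperfect authentic cadence) is the large antecedent and the second pair (ending perfect authentic cadence) is the large consequent; the consequent is phrases 3 and 4.

phrases 3 and 4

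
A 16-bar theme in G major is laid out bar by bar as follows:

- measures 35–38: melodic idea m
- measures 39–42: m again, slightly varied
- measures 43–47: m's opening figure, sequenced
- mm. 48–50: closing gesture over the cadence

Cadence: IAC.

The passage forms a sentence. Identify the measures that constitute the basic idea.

measures 35–38

The presentation of a sentence is the basic idea (measures 35–38) plus its repetition (bars 39–42); the basic idea is therefore mm. 35–38.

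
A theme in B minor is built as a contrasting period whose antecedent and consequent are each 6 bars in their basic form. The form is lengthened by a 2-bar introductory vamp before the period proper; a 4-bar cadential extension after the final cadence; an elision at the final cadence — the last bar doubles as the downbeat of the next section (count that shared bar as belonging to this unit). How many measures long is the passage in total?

Basic contrasting period: 6 + 6 = 12 bars.
12 (basic form) + 2 (introduction) + 4 (cadential extension) = 18.
The elision shares a bar with the next section but does not change this unit's count.

18 measures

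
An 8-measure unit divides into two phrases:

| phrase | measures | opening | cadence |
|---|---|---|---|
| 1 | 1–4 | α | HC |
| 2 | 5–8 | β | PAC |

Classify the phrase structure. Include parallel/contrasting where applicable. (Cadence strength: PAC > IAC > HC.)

contrasting period

Phrase 1 ends with a half cadence (weaker) and phrase 2 with a perfect authentic cadence (stronger): antecedent + consequent = a period.
The two phrases open with different material (α / β), so the period is contrasting.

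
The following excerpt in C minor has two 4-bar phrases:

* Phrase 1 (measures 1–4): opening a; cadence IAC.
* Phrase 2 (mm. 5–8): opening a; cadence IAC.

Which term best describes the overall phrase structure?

Both phrases have the same opening (a) and the same cadence (imperfect authentic cadence): the second is a restatement, not a consequent, so this is a repeated phrase rather than a period.

repeated phrase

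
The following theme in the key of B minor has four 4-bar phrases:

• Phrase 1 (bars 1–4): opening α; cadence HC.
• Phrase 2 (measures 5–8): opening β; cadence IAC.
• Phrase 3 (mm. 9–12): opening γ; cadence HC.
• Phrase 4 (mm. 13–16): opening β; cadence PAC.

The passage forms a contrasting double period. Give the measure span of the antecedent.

measures 1–8

In a double period the first pair of phrases (ending imperfect authentic cadence) is the large antecedent and the second pair (ending perfect authentic cadence) is the large consequent; the antecedent is measures 1–8.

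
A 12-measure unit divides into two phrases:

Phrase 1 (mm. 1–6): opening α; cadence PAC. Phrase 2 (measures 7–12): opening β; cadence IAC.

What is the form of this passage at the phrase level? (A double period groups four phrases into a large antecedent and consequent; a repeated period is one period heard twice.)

phrase group

The second phrase closes with an imperfect authentic cadence, which is not stronger than the first phrase's perfect authentic cadence; without a weak→strong cadential pair there is no antecedent–consequent relationship, so this is a phrase group rather than a period.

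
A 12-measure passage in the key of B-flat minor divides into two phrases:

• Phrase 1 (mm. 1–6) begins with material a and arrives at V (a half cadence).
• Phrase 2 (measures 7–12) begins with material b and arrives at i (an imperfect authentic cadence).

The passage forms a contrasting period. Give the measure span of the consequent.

measures 7–12

The phrase ending with the weaker cadence (half cadence) is the antecedent; the one ending more conclusively (imperfect authentic cadence) is the consequent. The consequent is measures 7–12.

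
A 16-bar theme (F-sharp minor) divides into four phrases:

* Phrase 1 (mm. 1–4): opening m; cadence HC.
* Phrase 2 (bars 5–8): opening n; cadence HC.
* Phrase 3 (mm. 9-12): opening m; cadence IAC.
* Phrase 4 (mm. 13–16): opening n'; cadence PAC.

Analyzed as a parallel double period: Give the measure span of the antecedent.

measures 1–8

In a double period the four phrases pair into a large antecedent (phrases 1–2, ending half cadence) and a large consequent (phrases 3–4, ending perfect authentic cadence). The antecedent spans mm. 1–8.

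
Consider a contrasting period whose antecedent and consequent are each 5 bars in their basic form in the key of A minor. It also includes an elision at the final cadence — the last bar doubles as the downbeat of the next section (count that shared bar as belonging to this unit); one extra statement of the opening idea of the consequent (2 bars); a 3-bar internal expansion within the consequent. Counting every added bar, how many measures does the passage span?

Basic contrasting period: 5 + 5 = 10 bars.
10 (basic form) + 2 (extra statement) + 3 (internal expansion) = 15.
The elision shares a bar with the next section but does not change this unit's count.

15 measures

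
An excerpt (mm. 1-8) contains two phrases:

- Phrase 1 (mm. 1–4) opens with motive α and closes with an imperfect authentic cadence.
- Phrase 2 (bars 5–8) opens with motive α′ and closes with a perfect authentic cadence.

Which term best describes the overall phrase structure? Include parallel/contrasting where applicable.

parallel period

Phrase 1 ends with an imperfect authentic cadence (weaker) and phrase 2 with a perfect authentic cadence (stronger): antecedent + consequent = a period.
The two phrases open with the same material (α / α′), so the period is parallel.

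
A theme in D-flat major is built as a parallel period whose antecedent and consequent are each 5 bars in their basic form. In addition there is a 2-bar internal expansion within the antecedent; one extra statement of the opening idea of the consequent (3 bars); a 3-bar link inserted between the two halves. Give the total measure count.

18 measures

Basic parallel period: 5 + 5 = 10 bars.
10 (basic form) + 2 (internal expansion) + 3 (extra statement) + 3 (link) = 18.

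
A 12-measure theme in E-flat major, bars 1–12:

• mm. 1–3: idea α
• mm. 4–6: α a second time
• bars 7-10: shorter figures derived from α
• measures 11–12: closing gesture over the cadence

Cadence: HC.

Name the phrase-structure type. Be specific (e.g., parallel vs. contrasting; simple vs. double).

Basic idea (mm. 1-3) + its repetition (measures 4–6) form the presentation; fragmentation and cadence (measures 7–12) form the continuation — the 12-bar whole is a sentence.

sentence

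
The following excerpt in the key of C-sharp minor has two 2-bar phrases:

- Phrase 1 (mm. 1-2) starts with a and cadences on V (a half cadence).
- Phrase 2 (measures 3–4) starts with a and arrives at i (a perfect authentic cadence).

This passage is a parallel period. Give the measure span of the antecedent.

The antecedent is the phrase ending with the weaker cadence (half cadence, phrase 1) and the consequent the one ending more conclusively (perfect authentic cadence, phrase 2); the antecedent is bars 1-2.

measures 1–2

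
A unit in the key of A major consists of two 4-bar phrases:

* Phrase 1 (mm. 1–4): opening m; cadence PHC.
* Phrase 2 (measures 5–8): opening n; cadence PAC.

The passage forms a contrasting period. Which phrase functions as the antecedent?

The phrase ending with the weaker cadence (Phrygian half cadence) is the antecedent; the one ending more conclusively (perfect authentic cadence) is the consequent. The antecedent is phrase 1.

phrase 1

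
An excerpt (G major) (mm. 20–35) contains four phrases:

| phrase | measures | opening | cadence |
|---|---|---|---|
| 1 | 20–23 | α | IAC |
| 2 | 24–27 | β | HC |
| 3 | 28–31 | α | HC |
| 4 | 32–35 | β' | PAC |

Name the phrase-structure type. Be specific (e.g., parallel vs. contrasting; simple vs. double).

parallel double period

Four phrases in two halves: the first half (mm. 20–27) ends with a half cadence, the second (measures 28-35) with a perfect authentic cadence — a large antecedent–consequent pair, i.e. a double period.
Phrase 3 begins with the same material as phrase 1, making it parallel.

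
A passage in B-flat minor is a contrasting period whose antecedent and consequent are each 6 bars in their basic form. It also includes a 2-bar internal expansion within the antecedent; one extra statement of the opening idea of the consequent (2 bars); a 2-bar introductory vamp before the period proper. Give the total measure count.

Basic contrasting period: 6 + 6 = 12 bars.
12 (basic form) + 2 (internal expansion) + 2 (extra statement) + 2 (introduction) = 18.

18 measures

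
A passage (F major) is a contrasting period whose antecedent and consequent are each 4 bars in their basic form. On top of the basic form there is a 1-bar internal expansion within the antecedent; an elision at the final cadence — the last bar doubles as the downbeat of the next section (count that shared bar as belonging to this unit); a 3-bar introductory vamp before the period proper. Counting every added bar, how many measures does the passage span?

Basic contrasting period: 4 + 4 = 8 bars.
8 (basic form) + 1 (internal expansion) + 3 (introduction) = 12.
The elision shares a bar with the next section but does not change this unit's count.

12 measures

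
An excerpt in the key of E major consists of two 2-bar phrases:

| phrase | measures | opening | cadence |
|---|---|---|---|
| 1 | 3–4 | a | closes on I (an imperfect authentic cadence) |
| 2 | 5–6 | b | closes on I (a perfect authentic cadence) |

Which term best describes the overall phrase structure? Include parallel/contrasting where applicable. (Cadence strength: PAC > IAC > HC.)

Phrase 1 ends with an imperfect authentic cadence (weaker) and phrase 2 with a perfect authentic cadence (stronger): antecedent + consequent = a period.
The two phrases open with different material (a / b), so the period is contrasting.

contrasting period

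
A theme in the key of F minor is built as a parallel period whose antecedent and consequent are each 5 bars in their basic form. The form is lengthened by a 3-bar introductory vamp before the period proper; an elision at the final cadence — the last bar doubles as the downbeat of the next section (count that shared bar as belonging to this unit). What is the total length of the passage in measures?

13 measures

Basic parallel period: 5 + 5 = 10 bars.
10 (basic form) + 3 (introduction) = 13.
The elision shares a bar with the next section but does not change this unit's count.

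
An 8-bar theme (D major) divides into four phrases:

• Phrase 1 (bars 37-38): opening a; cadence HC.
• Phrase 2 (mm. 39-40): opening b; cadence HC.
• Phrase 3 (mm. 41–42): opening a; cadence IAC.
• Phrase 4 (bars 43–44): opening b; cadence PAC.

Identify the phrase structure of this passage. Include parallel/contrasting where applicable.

parallel double period

Four phrases in two halves: the first half (bars 37–40) ends with a half cadence, the second (mm. 41–44) with a perfect authentic cadence — a large antecedent–consequent pair, i.e. a double period.
Phrase 3 begins with the same material as phrase 1, making it parallel.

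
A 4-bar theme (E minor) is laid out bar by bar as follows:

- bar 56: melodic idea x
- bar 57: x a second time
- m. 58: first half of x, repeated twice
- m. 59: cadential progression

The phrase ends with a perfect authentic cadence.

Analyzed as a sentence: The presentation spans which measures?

The presentation of a sentence is the basic idea (measure 56) plus its repetition (m. 57); the presentation is therefore bars 56–57.

measures 56–57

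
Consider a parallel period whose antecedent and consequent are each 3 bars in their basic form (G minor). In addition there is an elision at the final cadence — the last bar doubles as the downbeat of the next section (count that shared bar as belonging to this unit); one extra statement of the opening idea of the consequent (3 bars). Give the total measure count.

Basic parallel period: 3 + 3 = 6 bars.
6 (basic form) + 3 (extra statement) = 9.
The elision shares a bar with the next section but does not change this unit's count.

9 measures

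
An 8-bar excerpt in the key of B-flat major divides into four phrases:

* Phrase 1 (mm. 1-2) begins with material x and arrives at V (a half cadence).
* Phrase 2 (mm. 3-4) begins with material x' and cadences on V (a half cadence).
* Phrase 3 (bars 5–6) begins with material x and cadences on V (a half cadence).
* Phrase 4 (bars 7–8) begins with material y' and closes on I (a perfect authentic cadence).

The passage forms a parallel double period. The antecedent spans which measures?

In a double period the four phrases pair into a large antecedent (phrases 1–2, ending half cadence) and a large consequent (phrases 3–4, ending perfect authentic cadence). The antecedent spans mm. 1-4.

measures 1–4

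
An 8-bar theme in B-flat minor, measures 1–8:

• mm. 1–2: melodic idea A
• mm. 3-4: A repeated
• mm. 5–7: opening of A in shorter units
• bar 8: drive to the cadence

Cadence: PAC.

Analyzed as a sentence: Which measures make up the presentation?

measures 1–4

The presentation of a sentence is the basic idea (bars 1–2) plus its repetition (bars 3–4); the presentation is therefore mm. 1–4.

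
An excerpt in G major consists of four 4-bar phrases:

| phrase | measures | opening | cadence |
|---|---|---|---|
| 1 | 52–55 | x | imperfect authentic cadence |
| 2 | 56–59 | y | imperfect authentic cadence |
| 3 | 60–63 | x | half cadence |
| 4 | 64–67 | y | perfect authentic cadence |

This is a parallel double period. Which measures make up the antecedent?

In a double period the first pair of phrases (ending imperfect authentic cadence) is the large antecedent and the second pair (ending perfect authentic cadence) is the large consequent; the antecedent is measures 52–59.

measures 52–59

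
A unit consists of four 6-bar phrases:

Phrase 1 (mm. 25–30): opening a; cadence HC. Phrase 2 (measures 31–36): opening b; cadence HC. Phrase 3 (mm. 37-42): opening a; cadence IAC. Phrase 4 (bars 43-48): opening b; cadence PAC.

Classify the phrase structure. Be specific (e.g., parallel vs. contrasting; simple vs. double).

Four phrases in two halves: the first half (mm. 25–36) ends with a half cadence, the second (bars 37–48) with a perfect authentic cadence — a large antecedent–consequent pair, i.e. a double period.
Phrase 3 begins with the same material as phrase 1, making it parallel.

parallel double period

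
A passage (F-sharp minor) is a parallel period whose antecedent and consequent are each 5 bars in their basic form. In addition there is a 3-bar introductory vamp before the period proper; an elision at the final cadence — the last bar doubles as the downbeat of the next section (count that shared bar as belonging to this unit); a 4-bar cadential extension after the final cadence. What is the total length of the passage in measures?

17 measures

Basic parallel period: 5 + 5 = 10 bars.
10 (basic form) + 3 (introduction) + 4 (cadential extension) = 17.
The elision shares a bar with the next section but does not change this unit's count.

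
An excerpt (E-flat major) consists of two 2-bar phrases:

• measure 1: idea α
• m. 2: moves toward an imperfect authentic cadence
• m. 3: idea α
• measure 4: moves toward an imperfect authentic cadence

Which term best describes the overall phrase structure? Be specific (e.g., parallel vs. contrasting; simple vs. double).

repeated phrase

Both phrases have the same opening (α) and the same cadence (imperfect authentic cadence): the second is a restatement, not a consequent, so this is a repeated phrase rather than a period.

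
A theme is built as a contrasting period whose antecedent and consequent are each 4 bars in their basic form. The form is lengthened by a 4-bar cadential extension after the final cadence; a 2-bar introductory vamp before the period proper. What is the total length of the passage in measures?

14 measures

Basic contrasting period: 4 + 4 = 8 bars.
8 (basic form) + 4 (cadential extension) + 2 (introduction) = 14.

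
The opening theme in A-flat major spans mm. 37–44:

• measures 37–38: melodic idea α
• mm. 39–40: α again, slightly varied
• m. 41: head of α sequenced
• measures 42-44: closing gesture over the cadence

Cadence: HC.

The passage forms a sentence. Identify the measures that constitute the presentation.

measures 37–40

The presentation of a sentence is the basic idea (measures 37–38) plus its repetition (mm. 39–40); the presentation is therefore mm. 37–40.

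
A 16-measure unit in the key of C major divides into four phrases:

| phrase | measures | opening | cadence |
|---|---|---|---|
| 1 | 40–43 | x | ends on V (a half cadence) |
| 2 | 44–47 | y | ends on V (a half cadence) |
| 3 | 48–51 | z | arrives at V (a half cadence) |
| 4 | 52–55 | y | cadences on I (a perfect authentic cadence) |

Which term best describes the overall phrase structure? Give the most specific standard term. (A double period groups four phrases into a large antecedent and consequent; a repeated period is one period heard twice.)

contrasting double period

Four phrases in two halves: the first half (mm. 40–47) ends with a half cadence, the second (mm. 48–55) with a perfect authentic cadence — a large antecedent–consequent pair, i.e. a double period.
Phrase 3 begins with different material from phrase 1, making it contrasting.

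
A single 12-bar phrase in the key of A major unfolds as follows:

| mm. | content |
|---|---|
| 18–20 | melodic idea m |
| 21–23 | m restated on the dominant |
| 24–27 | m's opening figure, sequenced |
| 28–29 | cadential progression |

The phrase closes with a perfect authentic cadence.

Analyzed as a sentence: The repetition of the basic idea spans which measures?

The presentation of a sentence is the basic idea (bars 18-20) plus its repetition (measures 21–23); the repetition of the basic idea is therefore mm. 21-23.

measures 21–23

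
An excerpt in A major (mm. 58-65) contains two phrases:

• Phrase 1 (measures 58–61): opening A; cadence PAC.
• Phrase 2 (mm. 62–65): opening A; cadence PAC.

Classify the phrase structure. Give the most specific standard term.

repeated phrase

Both phrases have the same opening (A) and the same cadence (perfect authentic cadence): the second is a restatement, not a consequent, so this is a repeated phrase rather than a period.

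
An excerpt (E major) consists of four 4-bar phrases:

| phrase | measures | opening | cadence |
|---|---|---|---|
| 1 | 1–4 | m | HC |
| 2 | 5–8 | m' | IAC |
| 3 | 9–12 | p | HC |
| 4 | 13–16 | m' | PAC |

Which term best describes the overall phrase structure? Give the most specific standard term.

Four phrases in two halves: the first half (bars 1-8) ends with an imperfect authentic cadence, the second (bars 9-16) with a perfect authentic cadence — a large antecedent–consequent pair, i.e. a double period.
Phrase 3 begins with different material from phrase 1, making it contrasting.

contrasting double period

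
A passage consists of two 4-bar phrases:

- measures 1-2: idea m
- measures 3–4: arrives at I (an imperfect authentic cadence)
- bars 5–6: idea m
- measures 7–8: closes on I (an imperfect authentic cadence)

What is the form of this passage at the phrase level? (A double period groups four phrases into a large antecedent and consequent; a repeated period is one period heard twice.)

Both phrases have the same opening (m) and the same cadence (imperfect authentic cadence): the second is a restatement, not a consequent, so this is a repeated phrase rather than a period.

repeated phrase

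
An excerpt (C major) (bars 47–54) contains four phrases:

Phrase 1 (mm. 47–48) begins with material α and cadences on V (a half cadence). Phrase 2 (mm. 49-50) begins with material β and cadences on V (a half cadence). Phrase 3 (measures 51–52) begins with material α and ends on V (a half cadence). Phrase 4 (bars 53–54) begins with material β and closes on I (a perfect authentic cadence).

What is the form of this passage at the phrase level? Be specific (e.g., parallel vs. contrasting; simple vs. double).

parallel double period

Four phrases in two halves: the first half (measures 47–50) ends with a half cadence, the second (measures 51–54) with a perfect authentic cadence — a large antecedent–consequent pair, i.e. a double period.
Phrase 3 begins with the same material as phrase 1, making it parallel.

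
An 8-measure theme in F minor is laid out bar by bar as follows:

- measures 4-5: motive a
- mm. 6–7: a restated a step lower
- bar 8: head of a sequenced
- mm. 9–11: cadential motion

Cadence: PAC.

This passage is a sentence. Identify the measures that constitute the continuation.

After the presentation (mm. 4–7), the continuation covers the fragmentation through the cadence: mm. 8–11.

measures 8–11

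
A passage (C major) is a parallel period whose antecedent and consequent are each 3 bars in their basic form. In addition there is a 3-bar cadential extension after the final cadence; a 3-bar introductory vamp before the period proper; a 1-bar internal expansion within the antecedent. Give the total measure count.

13 measures

Basic parallel period: 3 + 3 = 6 bars.
6 (basic form) + 3 (cadential extension) + 3 (introduction) + 1 (internal expansion) = 13.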